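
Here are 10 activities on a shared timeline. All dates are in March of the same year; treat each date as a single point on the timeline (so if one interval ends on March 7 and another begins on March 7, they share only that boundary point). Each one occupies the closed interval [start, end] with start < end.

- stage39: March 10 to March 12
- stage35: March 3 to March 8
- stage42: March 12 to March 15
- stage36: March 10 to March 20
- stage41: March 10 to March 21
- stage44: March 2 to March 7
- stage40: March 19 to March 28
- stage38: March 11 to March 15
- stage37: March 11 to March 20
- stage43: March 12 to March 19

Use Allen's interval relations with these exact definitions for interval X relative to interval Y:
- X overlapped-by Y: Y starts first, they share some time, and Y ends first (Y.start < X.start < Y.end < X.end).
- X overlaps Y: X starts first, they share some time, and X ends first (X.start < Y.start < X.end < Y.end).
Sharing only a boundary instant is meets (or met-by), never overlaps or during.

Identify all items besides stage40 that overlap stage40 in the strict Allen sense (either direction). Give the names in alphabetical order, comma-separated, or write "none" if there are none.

stage36, stage37, stage41

Target stage40 = [March 19, March 28].
stage35 [March 3, March 8] → before → no.
stage36 [March 10, March 20] → overlaps → yes.
stage37 [March 11, March 20] → overlaps → yes.
stage38 [March 11, March 15] → before → no.
stage39 [March 10, March 12] → before → no.
stage41 [March 10, March 21] → overlaps → yes.
stage42 [March 12, March 15] → before → no.
stage43 [March 12, March 19] → meets → no.
stage44 [March 2, March 7] → before → no.
Result: stage36, stage37, stage41.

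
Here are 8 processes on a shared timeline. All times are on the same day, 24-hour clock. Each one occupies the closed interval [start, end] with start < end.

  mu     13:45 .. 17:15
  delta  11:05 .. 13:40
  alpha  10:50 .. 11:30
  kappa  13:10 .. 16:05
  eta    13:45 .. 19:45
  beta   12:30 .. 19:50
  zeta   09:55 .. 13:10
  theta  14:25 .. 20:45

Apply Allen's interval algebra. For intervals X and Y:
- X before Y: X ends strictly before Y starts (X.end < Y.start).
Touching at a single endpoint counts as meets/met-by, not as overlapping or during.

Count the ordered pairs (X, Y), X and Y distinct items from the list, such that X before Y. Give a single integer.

11

Checking all 56 ordered pairs for relation 'before'; matching pairs in alphabetical order:
(alpha, beta): alpha before beta ✓
(alpha, eta): alpha before eta ✓
(alpha, kappa): alpha before kappa ✓
(alpha, mu): alpha before mu ✓
(alpha, theta): alpha before theta ✓
(delta, eta): delta before eta ✓
(delta, mu): delta before mu ✓
(delta, theta): delta before theta ✓
(zeta, eta): zeta before eta ✓
(zeta, mu): zeta before mu ✓
(zeta, theta): zeta before theta ✓
Count: 11.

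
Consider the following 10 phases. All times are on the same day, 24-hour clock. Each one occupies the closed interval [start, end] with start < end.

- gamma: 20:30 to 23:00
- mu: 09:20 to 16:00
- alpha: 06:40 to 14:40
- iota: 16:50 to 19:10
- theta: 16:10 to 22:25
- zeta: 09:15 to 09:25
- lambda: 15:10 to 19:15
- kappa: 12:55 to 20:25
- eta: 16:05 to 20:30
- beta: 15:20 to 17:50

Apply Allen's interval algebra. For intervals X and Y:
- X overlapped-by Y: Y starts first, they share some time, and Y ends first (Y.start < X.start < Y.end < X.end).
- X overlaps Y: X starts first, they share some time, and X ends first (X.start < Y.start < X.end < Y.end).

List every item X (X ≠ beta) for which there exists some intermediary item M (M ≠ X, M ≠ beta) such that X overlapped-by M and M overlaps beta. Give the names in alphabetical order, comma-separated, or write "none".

kappa, lambda

Target beta = [15:20, 17:50].
Intermediaries M with M overlaps beta: mu.
Via mu — items with X overlapped-by mu: kappa, lambda.
Union: kappa, lambda.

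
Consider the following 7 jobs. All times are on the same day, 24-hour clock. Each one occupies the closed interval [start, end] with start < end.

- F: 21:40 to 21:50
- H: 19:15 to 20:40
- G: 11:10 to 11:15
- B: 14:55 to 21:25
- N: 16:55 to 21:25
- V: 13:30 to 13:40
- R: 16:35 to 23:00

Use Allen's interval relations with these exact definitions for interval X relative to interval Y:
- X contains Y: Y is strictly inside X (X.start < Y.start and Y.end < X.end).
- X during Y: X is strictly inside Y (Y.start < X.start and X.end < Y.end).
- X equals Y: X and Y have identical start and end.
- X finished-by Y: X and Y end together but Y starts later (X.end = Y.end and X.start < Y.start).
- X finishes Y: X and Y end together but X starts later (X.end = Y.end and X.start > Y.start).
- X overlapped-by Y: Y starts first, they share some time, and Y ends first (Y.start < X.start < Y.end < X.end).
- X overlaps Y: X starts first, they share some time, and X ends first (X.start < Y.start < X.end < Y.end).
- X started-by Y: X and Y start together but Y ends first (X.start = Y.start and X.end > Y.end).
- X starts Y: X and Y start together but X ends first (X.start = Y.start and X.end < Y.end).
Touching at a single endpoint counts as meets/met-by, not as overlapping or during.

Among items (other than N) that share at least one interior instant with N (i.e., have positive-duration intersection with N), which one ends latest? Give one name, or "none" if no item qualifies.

R

Target N = [16:55, 21:25].
B [14:55, 21:25] → finished-by → candidate.
F [21:40, 21:50] → after → excluded.
G [11:10, 11:15] → before → excluded.
H [19:15, 20:40] → during → candidate.
R [16:35, 23:00] → contains → candidate.
V [13:30, 13:40] → before → excluded.
Among candidates, latest end is 23:00 → R.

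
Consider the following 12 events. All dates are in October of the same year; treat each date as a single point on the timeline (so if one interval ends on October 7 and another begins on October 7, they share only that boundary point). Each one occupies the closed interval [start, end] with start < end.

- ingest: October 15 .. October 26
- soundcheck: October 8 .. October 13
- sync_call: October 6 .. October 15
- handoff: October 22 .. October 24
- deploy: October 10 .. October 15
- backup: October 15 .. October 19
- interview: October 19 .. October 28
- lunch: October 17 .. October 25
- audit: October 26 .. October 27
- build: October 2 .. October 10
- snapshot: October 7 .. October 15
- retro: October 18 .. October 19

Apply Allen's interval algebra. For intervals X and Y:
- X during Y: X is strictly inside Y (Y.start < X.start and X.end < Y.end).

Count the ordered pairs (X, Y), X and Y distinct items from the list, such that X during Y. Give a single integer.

9

Checking all 132 ordered pairs for relation 'during'; matching pairs in alphabetical order:
(audit, interview): audit during interview ✓
(handoff, ingest): handoff during ingest ✓
(handoff, interview): handoff during interview ✓
(handoff, lunch): handoff during lunch ✓
(lunch, ingest): lunch during ingest ✓
(retro, ingest): retro during ingest ✓
(retro, lunch): retro during lunch ✓
(soundcheck, snapshot): soundcheck during snapshot ✓
(soundcheck, sync_call): soundcheck during sync_call ✓
Count: 9.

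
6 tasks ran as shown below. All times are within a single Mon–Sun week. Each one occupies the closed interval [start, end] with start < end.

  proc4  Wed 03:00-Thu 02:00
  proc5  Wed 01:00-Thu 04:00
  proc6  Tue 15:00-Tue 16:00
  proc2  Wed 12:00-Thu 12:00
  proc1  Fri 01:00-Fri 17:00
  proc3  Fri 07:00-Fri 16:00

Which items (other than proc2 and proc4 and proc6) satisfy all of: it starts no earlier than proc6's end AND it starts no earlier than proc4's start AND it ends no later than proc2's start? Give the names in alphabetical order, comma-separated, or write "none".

Conditions: its start is no earlier than proc6's end (X.start >= Tue 16:00) AND its start is no earlier than proc4's start (X.start >= Wed 03:00) AND its end is no later than proc2's start (X.end <= Wed 12:00).
proc1: start Fri 01:00 >= Tue 16:00? ✓; start Fri 01:00 >= Wed 03:00? ✓; end Fri 17:00 <= Wed 12:00? ✗ → no.
proc3: start Fri 07:00 >= Tue 16:00? ✓; start Fri 07:00 >= Wed 03:00? ✓; end Fri 16:00 <= Wed 12:00? ✗ → no.
proc5: start Wed 01:00 >= Tue 16:00? ✓; start Wed 01:00 >= Wed 03:00? ✗; end Thu 04:00 <= Wed 12:00? ✗ → no.
Result: none.

none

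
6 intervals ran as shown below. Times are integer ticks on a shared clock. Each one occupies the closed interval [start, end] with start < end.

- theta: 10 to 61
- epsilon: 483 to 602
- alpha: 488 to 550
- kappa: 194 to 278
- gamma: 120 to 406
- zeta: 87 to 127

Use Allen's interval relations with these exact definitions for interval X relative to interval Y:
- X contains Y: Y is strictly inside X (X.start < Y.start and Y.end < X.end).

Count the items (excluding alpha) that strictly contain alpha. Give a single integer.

Target alpha = [488, 550].
epsilon [483, 602] → contains → counts.
gamma [120, 406] → before → no.
kappa [194, 278] → before → no.
theta [10, 61] → before → no.
zeta [87, 127] → before → no.
Total: 1.

1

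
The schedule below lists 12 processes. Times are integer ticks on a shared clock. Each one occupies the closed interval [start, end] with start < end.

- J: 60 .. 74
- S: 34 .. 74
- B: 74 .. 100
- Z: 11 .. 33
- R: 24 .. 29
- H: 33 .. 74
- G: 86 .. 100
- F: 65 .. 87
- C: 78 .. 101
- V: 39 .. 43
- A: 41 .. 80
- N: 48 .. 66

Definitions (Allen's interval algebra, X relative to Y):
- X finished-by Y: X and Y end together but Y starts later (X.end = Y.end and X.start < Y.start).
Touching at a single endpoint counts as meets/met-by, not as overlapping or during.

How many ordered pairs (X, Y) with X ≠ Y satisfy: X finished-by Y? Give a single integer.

4

Checking all 132 ordered pairs for relation 'finished-by'; matching pairs in alphabetical order:
(B, G): B finished-by G ✓
(H, J): H finished-by J ✓
(H, S): H finished-by S ✓
(S, J): S finished-by J ✓
Count: 4.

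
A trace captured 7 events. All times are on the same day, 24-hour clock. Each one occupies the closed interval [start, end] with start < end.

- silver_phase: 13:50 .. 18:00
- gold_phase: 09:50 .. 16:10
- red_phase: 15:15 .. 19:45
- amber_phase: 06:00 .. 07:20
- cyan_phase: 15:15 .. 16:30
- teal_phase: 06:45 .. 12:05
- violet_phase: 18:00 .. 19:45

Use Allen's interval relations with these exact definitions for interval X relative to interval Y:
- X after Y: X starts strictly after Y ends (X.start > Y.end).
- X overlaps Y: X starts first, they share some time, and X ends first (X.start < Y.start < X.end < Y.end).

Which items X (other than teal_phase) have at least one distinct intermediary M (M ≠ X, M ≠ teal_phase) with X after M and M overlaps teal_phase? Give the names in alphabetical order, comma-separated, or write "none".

Target teal_phase = [06:45, 12:05].
Intermediaries M with M overlaps teal_phase: amber_phase.
Via amber_phase — items with X after amber_phase: cyan_phase, gold_phase, red_phase, silver_phase, violet_phase.
Union: cyan_phase, gold_phase, red_phase, silver_phase, violet_phase.

cyan_phase, gold_phase, red_phase, silver_phase, violet_phase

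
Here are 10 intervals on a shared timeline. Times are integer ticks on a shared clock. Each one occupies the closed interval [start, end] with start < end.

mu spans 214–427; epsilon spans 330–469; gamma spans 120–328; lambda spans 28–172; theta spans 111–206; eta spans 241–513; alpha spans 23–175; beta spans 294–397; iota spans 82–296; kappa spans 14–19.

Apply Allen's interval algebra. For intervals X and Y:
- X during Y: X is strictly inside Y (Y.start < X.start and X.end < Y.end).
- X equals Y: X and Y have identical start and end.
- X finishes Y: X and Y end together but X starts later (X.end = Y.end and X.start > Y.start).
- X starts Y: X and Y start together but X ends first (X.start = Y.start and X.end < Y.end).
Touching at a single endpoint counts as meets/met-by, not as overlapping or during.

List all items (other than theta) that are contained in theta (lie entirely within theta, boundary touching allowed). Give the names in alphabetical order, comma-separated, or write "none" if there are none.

none

Target theta = [111, 206].
alpha [23, 175] → overlaps → no.
beta [294, 397] → after → no.
epsilon [330, 469] → after → no.
eta [241, 513] → after → no.
gamma [120, 328] → overlapped-by → no.
iota [82, 296] → contains → no.
kappa [14, 19] → before → no.
lambda [28, 172] → overlaps → no.
mu [214, 427] → after → no.
Result: none.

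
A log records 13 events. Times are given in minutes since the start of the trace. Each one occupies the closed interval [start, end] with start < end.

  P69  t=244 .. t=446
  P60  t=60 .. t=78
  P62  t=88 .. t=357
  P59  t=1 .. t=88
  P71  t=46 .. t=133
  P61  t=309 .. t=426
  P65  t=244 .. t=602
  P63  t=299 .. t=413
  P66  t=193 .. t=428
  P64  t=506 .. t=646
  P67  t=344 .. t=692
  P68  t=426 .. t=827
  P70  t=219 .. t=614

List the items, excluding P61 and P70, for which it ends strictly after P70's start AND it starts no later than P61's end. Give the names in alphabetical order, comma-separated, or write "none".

Conditions: its end is strictly after P70's start (X.end > t=219) AND its start is no later than P61's end (X.start <= t=426).
P59: end t=88 > t=219? ✗; start t=1 <= t=426? ✓ → no.
P60: end t=78 > t=219? ✗; start t=60 <= t=426? ✓ → no.
P62: end t=357 > t=219? ✓; start t=88 <= t=426? ✓ → yes.
P63: end t=413 > t=219? ✓; start t=299 <= t=426? ✓ → yes.
P64: end t=646 > t=219? ✓; start t=506 <= t=426? ✗ → no.
P65: end t=602 > t=219? ✓; start t=244 <= t=426? ✓ → yes.
P66: end t=428 > t=219? ✓; start t=193 <= t=426? ✓ → yes.
P67: end t=692 > t=219? ✓; start t=344 <= t=426? ✓ → yes.
P68: end t=827 > t=219? ✓; start t=426 <= t=426? ✓ → yes.
P69: end t=446 > t=219? ✓; start t=244 <= t=426? ✓ → yes.
P71: end t=133 > t=219? ✗; start t=46 <= t=426? ✓ → no.
Result: P62, P63, P65, P66, P67, P68, P69.

P62, P63, P65, P66, P67, P68, P69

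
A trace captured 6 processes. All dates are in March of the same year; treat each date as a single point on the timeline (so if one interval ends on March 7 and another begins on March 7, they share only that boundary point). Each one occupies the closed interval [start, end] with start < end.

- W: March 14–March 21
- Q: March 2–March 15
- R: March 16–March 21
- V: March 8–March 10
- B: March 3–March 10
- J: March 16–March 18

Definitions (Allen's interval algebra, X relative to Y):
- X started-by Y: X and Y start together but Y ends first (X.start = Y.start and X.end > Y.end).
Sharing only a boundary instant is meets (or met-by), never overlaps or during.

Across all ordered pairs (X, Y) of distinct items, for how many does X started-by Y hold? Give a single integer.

1

Checking all 30 ordered pairs for relation 'started-by'; matching pairs in alphabetical order:
(R, J): R started-by J ✓
Count: 1.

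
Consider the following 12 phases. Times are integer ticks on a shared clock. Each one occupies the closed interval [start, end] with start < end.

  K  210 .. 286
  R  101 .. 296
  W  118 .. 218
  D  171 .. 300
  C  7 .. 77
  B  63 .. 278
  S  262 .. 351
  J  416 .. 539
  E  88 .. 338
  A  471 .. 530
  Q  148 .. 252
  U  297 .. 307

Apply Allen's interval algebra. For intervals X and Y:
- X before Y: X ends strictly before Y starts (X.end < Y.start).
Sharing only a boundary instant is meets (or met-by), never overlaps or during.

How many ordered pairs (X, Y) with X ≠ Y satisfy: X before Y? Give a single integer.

35

Checking all 132 ordered pairs for relation 'before'; matching pairs in alphabetical order:
(B, A): B before A ✓
(B, J): B before J ✓
(B, U): B before U ✓
(C, A): C before A ✓
(C, D): C before D ✓
(C, E): C before E ✓
(C, J): C before J ✓
(C, K): C before K ✓
(C, Q): C before Q ✓
(C, R): C before R ✓
(C, S): C before S ✓
(C, U): C before U ✓
(C, W): C before W ✓
(D, A): D before A ✓
(D, J): D before J ✓
(E, A): E before A ✓
(E, J): E before J ✓
(K, A): K before A ✓
(K, J): K before J ✓
(K, U): K before U ✓
(Q, A): Q before A ✓
(Q, J): Q before J ✓
(Q, S): Q before S ✓
(Q, U): Q before U ✓
... plus 11 further pairs not listed.
Count: 35.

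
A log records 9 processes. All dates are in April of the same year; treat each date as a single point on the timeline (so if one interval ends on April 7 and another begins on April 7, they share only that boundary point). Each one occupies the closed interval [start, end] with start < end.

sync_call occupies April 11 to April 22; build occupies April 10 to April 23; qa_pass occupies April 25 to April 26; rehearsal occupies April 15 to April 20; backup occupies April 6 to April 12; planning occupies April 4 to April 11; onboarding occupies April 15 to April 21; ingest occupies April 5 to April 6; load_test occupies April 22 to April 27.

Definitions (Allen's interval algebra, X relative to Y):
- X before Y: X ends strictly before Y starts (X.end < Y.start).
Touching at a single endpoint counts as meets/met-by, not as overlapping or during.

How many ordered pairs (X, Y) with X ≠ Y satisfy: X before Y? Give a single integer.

Checking all 72 ordered pairs for relation 'before'; matching pairs in alphabetical order:
(backup, load_test): backup before load_test ✓
(backup, onboarding): backup before onboarding ✓
(backup, qa_pass): backup before qa_pass ✓
(backup, rehearsal): backup before rehearsal ✓
(build, qa_pass): build before qa_pass ✓
(ingest, build): ingest before build ✓
(ingest, load_test): ingest before load_test ✓
(ingest, onboarding): ingest before onboarding ✓
(ingest, qa_pass): ingest before qa_pass ✓
(ingest, rehearsal): ingest before rehearsal ✓
(ingest, sync_call): ingest before sync_call ✓
(onboarding, load_test): onboarding before load_test ✓
(onboarding, qa_pass): onboarding before qa_pass ✓
(planning, load_test): planning before load_test ✓
(planning, onboarding): planning before onboarding ✓
(planning, qa_pass): planning before qa_pass ✓
(planning, rehearsal): planning before rehearsal ✓
(rehearsal, load_test): rehearsal before load_test ✓
(rehearsal, qa_pass): rehearsal before qa_pass ✓
(sync_call, qa_pass): sync_call before qa_pass ✓
Count: 20.

20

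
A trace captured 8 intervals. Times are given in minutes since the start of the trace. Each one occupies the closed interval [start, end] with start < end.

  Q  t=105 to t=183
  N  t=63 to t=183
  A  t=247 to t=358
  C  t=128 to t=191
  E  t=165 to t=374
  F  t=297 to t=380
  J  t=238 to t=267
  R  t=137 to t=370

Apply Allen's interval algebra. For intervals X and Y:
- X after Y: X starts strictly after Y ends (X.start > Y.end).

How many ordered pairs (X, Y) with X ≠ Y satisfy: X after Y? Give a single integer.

10

Checking all 56 ordered pairs for relation 'after'; matching pairs in alphabetical order:
(A, C): A after C ✓
(A, N): A after N ✓
(A, Q): A after Q ✓
(F, C): F after C ✓
(F, J): F after J ✓
(F, N): F after N ✓
(F, Q): F after Q ✓
(J, C): J after C ✓
(J, N): J after N ✓
(J, Q): J after Q ✓
Count: 10.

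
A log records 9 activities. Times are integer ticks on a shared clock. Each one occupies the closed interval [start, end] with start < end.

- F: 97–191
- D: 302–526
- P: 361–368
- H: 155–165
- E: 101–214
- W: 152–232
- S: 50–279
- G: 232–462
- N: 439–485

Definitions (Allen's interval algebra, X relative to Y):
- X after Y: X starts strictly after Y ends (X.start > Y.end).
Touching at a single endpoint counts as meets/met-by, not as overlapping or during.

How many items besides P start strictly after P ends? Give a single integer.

1

Target P = [361, 368].
D [302, 526] → contains → no.
E [101, 214] → before → no.
F [97, 191] → before → no.
G [232, 462] → contains → no.
H [155, 165] → before → no.
N [439, 485] → after → counts.
S [50, 279] → before → no.
W [152, 232] → before → no.
Total: 1.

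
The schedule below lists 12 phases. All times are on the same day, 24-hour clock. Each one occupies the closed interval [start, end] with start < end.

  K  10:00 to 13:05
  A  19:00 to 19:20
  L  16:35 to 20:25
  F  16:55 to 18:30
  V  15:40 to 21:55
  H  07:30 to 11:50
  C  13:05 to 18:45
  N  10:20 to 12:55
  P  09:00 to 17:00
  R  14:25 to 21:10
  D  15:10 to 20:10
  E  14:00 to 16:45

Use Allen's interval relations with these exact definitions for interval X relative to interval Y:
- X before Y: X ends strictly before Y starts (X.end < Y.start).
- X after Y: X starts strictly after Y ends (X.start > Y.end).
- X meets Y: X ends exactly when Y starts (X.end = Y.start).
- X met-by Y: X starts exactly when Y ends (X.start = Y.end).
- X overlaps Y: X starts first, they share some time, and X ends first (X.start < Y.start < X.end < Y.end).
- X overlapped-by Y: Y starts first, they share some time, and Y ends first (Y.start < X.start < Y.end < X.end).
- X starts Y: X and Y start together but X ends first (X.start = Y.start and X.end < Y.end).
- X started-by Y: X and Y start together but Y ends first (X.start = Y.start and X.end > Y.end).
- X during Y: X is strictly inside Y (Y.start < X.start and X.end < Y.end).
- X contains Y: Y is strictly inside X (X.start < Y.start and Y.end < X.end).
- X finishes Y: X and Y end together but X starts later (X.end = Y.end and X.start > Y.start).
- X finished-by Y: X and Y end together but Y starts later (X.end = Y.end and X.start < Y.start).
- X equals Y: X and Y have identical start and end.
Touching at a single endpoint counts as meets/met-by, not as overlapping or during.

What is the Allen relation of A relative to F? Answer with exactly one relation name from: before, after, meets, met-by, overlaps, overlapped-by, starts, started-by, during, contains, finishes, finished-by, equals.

A = [19:00, 19:20]; F = [16:55, 18:30].
Compare endpoints: A.start > F.start, A.start > F.end, A.end > F.start, A.end > F.end.
That pattern is 'after'.

after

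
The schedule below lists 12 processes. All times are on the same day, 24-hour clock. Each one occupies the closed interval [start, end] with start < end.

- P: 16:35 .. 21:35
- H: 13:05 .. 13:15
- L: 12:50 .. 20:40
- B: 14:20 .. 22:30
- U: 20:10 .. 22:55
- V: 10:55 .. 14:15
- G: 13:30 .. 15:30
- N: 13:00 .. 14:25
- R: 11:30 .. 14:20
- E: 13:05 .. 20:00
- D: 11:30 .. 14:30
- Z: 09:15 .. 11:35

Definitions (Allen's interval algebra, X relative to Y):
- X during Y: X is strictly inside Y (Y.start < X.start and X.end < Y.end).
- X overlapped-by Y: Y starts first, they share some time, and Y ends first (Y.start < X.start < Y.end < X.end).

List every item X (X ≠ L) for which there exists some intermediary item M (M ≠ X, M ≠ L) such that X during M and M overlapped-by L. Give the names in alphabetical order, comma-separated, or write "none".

Target L = [12:50, 20:40].
Intermediaries M with M overlapped-by L: B, P, U.
Via B — items with X during B: P.
Via P — items with X during P: none.
Via U — items with X during U: none.
Union: P.

P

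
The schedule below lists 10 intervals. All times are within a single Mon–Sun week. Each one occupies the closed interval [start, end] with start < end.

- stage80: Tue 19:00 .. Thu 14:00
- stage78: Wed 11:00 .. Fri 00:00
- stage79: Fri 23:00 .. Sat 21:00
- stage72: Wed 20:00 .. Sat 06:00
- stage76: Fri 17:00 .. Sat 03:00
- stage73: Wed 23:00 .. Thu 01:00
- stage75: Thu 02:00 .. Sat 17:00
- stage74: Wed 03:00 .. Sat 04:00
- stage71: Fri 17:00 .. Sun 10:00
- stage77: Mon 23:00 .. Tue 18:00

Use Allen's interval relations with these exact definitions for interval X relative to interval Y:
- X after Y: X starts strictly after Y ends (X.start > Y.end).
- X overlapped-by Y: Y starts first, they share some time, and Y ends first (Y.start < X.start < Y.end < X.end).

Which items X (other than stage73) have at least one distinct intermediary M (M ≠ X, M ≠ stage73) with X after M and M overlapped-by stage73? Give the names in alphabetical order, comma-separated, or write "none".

Target stage73 = [Wed 23:00, Thu 01:00].
Intermediaries M with M overlapped-by stage73: none.
Union: none.

none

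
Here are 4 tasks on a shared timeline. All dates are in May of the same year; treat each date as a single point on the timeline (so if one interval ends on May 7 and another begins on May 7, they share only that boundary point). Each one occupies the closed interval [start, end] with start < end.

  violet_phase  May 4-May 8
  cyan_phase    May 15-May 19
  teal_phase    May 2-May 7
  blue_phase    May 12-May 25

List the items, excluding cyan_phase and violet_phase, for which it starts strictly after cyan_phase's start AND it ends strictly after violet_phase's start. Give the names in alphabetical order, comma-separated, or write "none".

Conditions: its start is strictly after cyan_phase's start (X.start > May 15) AND its end is strictly after violet_phase's start (X.end > May 4).
blue_phase: start May 12 > May 15? ✗; end May 25 > May 4? ✓ → no.
teal_phase: start May 2 > May 15? ✗; end May 7 > May 4? ✓ → no.
Result: none.

none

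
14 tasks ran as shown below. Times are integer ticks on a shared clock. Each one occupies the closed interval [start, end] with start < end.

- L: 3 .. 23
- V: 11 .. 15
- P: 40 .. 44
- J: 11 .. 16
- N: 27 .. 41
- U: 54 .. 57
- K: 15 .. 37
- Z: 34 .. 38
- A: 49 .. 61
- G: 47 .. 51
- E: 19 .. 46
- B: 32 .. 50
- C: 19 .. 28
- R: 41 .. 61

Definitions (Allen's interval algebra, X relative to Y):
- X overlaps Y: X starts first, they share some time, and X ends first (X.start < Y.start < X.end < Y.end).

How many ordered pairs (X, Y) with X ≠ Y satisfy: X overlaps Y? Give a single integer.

Checking all 182 ordered pairs for relation 'overlaps'; matching pairs in alphabetical order:
(B, A): B overlaps A ✓
(B, G): B overlaps G ✓
(B, R): B overlaps R ✓
(C, N): C overlaps N ✓
(E, B): E overlaps B ✓
(E, R): E overlaps R ✓
(G, A): G overlaps A ✓
(J, K): J overlaps K ✓
(K, B): K overlaps B ✓
(K, E): K overlaps E ✓
(K, N): K overlaps N ✓
(K, Z): K overlaps Z ✓
(L, C): L overlaps C ✓
(L, E): L overlaps E ✓
(L, K): L overlaps K ✓
(N, B): N overlaps B ✓
(N, P): N overlaps P ✓
(P, R): P overlaps R ✓
Count: 18.

18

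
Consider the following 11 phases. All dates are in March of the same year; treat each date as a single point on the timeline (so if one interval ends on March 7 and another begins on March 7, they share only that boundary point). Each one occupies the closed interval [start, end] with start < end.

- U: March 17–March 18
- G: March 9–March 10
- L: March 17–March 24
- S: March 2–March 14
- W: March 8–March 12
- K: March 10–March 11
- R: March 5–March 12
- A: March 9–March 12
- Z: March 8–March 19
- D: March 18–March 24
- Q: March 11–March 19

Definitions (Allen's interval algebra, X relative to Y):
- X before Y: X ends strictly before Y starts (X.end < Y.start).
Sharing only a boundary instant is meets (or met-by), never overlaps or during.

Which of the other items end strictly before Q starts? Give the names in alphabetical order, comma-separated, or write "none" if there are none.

Target Q = [March 11, March 19].
A [March 9, March 12] → overlaps → no.
D [March 18, March 24] → overlapped-by → no.
G [March 9, March 10] → before → yes.
K [March 10, March 11] → meets → no.
L [March 17, March 24] → overlapped-by → no.
R [March 5, March 12] → overlaps → no.
S [March 2, March 14] → overlaps → no.
U [March 17, March 18] → during → no.
W [March 8, March 12] → overlaps → no.
Z [March 8, March 19] → finished-by → no.
Result: G.

G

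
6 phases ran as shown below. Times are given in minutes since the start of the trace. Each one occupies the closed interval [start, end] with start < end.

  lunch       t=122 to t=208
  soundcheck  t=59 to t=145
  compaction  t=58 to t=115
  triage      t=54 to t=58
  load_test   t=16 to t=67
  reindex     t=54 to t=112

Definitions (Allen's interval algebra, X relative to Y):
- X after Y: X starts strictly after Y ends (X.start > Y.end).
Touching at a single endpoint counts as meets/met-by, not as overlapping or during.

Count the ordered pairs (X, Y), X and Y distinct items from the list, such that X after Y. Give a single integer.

Checking all 30 ordered pairs for relation 'after'; matching pairs in alphabetical order:
(lunch, compaction): lunch after compaction ✓
(lunch, load_test): lunch after load_test ✓
(lunch, reindex): lunch after reindex ✓
(lunch, triage): lunch after triage ✓
(soundcheck, triage): soundcheck after triage ✓
Count: 5.

5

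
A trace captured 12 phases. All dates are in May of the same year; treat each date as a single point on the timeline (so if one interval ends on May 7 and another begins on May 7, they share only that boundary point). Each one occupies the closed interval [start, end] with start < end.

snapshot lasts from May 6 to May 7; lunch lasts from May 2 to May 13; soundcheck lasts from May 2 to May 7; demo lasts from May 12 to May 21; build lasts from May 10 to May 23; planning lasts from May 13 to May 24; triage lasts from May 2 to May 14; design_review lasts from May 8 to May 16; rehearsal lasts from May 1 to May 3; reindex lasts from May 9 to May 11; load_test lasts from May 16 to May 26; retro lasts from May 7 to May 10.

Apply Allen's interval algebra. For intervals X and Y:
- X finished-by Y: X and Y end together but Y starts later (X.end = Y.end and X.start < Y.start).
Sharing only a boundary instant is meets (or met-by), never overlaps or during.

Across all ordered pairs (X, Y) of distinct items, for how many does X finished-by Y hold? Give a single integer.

1

Checking all 132 ordered pairs for relation 'finished-by'; matching pairs in alphabetical order:
(soundcheck, snapshot): soundcheck finished-by snapshot ✓
Count: 1.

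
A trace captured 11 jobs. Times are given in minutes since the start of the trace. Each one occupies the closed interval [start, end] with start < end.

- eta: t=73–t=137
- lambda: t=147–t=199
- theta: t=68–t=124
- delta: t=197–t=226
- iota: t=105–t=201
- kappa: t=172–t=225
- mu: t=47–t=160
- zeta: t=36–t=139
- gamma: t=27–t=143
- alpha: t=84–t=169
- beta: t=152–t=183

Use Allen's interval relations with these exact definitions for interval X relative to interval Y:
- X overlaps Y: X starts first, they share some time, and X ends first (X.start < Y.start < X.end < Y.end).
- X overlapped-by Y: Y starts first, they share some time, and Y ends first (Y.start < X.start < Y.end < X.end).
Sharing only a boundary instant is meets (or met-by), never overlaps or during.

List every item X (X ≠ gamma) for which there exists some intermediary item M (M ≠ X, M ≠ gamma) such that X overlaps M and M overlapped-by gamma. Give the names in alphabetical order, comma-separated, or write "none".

alpha, eta, mu, theta, zeta

Target gamma = [t=27, t=143].
Intermediaries M with M overlapped-by gamma: alpha, iota, mu.
Via alpha — items with X overlaps alpha: eta, mu, theta, zeta.
Via iota — items with X overlaps iota: alpha, eta, mu, theta, zeta.
Via mu — items with X overlaps mu: zeta.
Union: alpha, eta, mu, theta, zeta.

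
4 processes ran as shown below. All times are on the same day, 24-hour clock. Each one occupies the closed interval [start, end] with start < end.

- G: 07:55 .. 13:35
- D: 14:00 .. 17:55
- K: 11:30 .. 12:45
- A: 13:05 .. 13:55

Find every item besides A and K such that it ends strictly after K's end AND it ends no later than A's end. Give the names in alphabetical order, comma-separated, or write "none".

G

Conditions: its end is strictly after K's end (X.end > 12:45) AND its end is no later than A's end (X.end <= 13:55).
D: end 17:55 > 12:45? ✓; end 17:55 <= 13:55? ✗ → no.
G: end 13:35 > 12:45? ✓; end 13:35 <= 13:55? ✓ → yes.
Result: G.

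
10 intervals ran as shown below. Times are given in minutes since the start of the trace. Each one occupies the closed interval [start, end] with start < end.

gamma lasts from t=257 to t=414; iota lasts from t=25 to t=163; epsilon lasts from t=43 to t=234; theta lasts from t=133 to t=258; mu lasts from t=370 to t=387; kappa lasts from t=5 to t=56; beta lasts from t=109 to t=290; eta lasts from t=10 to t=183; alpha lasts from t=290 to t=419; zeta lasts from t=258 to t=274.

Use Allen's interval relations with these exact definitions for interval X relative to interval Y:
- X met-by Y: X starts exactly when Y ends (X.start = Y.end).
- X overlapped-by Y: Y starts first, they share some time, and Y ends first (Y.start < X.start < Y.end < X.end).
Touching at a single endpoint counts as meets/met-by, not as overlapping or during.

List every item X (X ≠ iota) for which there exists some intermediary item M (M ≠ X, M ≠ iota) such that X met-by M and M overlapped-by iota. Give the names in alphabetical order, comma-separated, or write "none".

Target iota = [t=25, t=163].
Intermediaries M with M overlapped-by iota: beta, epsilon, theta.
Via beta — items with X met-by beta: alpha.
Via epsilon — items with X met-by epsilon: none.
Via theta — items with X met-by theta: zeta.
Union: alpha, zeta.

alpha, zeta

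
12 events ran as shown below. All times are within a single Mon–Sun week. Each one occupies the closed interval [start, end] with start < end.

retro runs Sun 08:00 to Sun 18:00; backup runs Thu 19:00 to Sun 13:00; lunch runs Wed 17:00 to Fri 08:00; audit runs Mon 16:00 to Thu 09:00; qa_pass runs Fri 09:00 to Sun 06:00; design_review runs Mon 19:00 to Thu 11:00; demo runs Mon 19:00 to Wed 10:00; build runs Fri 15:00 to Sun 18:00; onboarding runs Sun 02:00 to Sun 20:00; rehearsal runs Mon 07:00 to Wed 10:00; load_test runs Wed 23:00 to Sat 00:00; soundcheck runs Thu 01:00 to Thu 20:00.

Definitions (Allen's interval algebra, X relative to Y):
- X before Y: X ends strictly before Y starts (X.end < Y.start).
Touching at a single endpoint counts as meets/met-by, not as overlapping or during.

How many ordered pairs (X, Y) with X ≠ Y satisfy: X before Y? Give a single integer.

37

Checking all 132 ordered pairs for relation 'before'; matching pairs in alphabetical order:
(audit, backup): audit before backup ✓
(audit, build): audit before build ✓
(audit, onboarding): audit before onboarding ✓
(audit, qa_pass): audit before qa_pass ✓
(audit, retro): audit before retro ✓
(demo, backup): demo before backup ✓
(demo, build): demo before build ✓
(demo, load_test): demo before load_test ✓
(demo, lunch): demo before lunch ✓
(demo, onboarding): demo before onboarding ✓
(demo, qa_pass): demo before qa_pass ✓
(demo, retro): demo before retro ✓
(demo, soundcheck): demo before soundcheck ✓
(design_review, backup): design_review before backup ✓
(design_review, build): design_review before build ✓
(design_review, onboarding): design_review before onboarding ✓
(design_review, qa_pass): design_review before qa_pass ✓
(design_review, retro): design_review before retro ✓
(load_test, onboarding): load_test before onboarding ✓
(load_test, retro): load_test before retro ✓
(lunch, build): lunch before build ✓
(lunch, onboarding): lunch before onboarding ✓
(lunch, qa_pass): lunch before qa_pass ✓
(lunch, retro): lunch before retro ✓
... plus 13 further pairs not listed.
Count: 37.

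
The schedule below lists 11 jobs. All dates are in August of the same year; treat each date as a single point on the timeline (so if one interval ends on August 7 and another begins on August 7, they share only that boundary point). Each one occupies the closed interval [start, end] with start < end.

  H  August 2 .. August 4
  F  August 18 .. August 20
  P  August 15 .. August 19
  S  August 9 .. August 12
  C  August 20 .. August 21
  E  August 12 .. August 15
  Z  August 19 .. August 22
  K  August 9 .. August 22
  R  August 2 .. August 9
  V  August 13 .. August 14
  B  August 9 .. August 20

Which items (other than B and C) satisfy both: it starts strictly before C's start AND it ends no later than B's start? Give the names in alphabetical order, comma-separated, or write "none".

Conditions: its start is strictly before C's start (X.start < August 20) AND its end is no later than B's start (X.end <= August 9).
E: start August 12 < August 20? ✓; end August 15 <= August 9? ✗ → no.
F: start August 18 < August 20? ✓; end August 20 <= August 9? ✗ → no.
H: start August 2 < August 20? ✓; end August 4 <= August 9? ✓ → yes.
K: start August 9 < August 20? ✓; end August 22 <= August 9? ✗ → no.
P: start August 15 < August 20? ✓; end August 19 <= August 9? ✗ → no.
R: start August 2 < August 20? ✓; end August 9 <= August 9? ✓ → yes.
S: start August 9 < August 20? ✓; end August 12 <= August 9? ✗ → no.
V: start August 13 < August 20? ✓; end August 14 <= August 9? ✗ → no.
Z: start August 19 < August 20? ✓; end August 22 <= August 9? ✗ → no.
Result: H, R.

H, R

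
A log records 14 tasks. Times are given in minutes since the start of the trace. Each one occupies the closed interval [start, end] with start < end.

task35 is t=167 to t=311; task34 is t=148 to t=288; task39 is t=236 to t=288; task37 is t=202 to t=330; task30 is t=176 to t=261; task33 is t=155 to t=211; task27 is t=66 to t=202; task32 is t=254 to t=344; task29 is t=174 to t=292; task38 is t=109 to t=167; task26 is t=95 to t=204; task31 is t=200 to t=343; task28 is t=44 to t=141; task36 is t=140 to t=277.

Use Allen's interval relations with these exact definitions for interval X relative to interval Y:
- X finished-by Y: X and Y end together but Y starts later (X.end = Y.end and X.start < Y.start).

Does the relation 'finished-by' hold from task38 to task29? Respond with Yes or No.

task38 = [t=109, t=167], task29 = [t=174, t=292].
Actual relation of task38 to task29: before.
Asked whether 'finished-by' holds → No.

No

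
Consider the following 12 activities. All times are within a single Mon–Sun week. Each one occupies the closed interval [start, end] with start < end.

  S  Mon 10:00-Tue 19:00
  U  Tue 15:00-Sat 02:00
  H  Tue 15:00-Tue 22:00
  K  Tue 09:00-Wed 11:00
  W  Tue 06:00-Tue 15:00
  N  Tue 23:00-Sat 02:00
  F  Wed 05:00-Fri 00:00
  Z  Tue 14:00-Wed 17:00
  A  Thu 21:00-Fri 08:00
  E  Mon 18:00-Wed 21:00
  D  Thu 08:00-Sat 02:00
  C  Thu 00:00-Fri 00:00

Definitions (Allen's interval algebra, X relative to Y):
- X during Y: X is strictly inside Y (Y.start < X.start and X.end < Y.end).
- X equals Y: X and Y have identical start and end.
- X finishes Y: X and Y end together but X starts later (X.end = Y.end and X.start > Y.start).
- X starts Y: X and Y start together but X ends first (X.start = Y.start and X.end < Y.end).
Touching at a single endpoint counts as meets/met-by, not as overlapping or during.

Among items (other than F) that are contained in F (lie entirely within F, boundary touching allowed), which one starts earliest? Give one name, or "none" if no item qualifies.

C

Target F = [Wed 05:00, Fri 00:00].
A [Thu 21:00, Fri 08:00] → overlapped-by → excluded.
C [Thu 00:00, Fri 00:00] → finishes → candidate.
D [Thu 08:00, Sat 02:00] → overlapped-by → excluded.
E [Mon 18:00, Wed 21:00] → overlaps → excluded.
H [Tue 15:00, Tue 22:00] → before → excluded.
K [Tue 09:00, Wed 11:00] → overlaps → excluded.
N [Tue 23:00, Sat 02:00] → contains → excluded.
S [Mon 10:00, Tue 19:00] → before → excluded.
U [Tue 15:00, Sat 02:00] → contains → excluded.
W [Tue 06:00, Tue 15:00] → before → excluded.
Z [Tue 14:00, Wed 17:00] → overlaps → excluded.
Among candidates, earliest start is Thu 00:00 → C.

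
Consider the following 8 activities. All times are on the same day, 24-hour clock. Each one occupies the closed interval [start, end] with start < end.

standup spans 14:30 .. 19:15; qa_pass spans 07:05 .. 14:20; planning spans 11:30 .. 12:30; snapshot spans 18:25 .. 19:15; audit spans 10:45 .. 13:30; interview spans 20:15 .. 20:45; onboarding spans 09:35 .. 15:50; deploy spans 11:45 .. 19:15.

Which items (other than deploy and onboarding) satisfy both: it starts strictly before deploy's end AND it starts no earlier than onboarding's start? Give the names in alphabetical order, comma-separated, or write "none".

audit, planning, snapshot, standup

Conditions: its start is strictly before deploy's end (X.start < 19:15) AND its start is no earlier than onboarding's start (X.start >= 09:35).
audit: start 10:45 < 19:15? ✓; start 10:45 >= 09:35? ✓ → yes.
interview: start 20:15 < 19:15? ✗; start 20:15 >= 09:35? ✓ → no.
planning: start 11:30 < 19:15? ✓; start 11:30 >= 09:35? ✓ → yes.
qa_pass: start 07:05 < 19:15? ✓; start 07:05 >= 09:35? ✗ → no.
snapshot: start 18:25 < 19:15? ✓; start 18:25 >= 09:35? ✓ → yes.
standup: start 14:30 < 19:15? ✓; start 14:30 >= 09:35? ✓ → yes.
Result: audit, planning, snapshot, standup.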